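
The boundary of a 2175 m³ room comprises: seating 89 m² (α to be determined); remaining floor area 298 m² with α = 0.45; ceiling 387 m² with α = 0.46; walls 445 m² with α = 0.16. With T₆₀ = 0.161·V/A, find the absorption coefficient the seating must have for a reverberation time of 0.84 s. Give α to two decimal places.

A = 0.161·V/T₆₀ = 0.161·2175/0.84 = 416.88 m² sabins.
Absorption from the other surfaces = 298·0.45 + 387·0.46 + 445·0.16 = 383.32 m², so the seating must supply 33.56 m² over 89 m².
α = 33.56/89 = 0.377.

0.38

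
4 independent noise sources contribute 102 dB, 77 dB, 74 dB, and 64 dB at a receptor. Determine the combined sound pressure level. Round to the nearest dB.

Incoherent sources combine by intensity addition: L_total = 10·log₁₀(Σ 10^(L_i/10)).
Σ 10^(L/10) = 10^(102/10) + 10^(77/10) + 10^(74/10) + 10^(64/10) = 1.593e+10.
L_total = 10·log₁₀(1.593e+10) = 102.02 dB.

102 dB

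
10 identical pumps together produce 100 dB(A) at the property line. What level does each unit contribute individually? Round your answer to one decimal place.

Dividing the total intensity by 10 lowers the level by 10·log₁₀ 10 = 10.000 dB: L₁ = 100 − 10.000.

90.0 dB(A)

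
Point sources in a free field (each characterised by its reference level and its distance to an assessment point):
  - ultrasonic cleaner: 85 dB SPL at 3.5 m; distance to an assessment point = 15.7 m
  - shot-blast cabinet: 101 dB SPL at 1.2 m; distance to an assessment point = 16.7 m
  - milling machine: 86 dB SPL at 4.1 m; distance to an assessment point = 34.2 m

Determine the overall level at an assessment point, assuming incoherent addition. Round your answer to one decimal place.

79.4 dB SPL

Apply inverse-square spreading to bring every level to the receiver, then sum 10^(L/10).
ultrasonic cleaner: 85 − 20·log₁₀(15.7/3.5) = 85 − 13.04 = 71.96 dB SPL.
shot-blast cabinet: 101 − 20·log₁₀(16.7/1.2) = 101 − 22.87 = 78.13 dB SPL.
milling machine: 86 − 20·log₁₀(34.2/4.1) = 86 − 18.42 = 67.58 dB SPL.
Σ 10^(L/10) = 8.644e+07 → L_total = 10·log₁₀(8.644e+07) = 79.37 dB SPL.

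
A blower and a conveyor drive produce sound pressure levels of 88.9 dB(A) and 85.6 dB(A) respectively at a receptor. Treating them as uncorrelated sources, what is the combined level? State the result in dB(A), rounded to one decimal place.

Incoherent sources combine by intensity addition: L_total = 10·log₁₀(Σ 10^(L_i/10)).
Σ 10^(L/10) = 10^(88.9/10) + 10^(85.6/10) = 1.139e+09.
L_total = 10·log₁₀(1.139e+09) = 90.57 dB(A).

90.6 dB(A)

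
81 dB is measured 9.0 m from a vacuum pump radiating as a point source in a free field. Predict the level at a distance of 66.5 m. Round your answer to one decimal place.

63.6 dB

For a point source, L₂ = L₁ − 20·log₁₀(r₂/r₁).
L₂ = 81 − 20·log₁₀(66.5/9.0) = 81 − 17.372 = 63.63 dB.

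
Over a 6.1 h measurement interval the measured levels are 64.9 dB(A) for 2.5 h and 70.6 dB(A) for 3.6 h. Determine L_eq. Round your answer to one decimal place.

69.1 dB(A)

The energy average is taken in the linear domain: L_eq = 10·log₁₀[(Σ tᵢ·10^(Lᵢ/10))/T], T = 6.1 h.
Σ tᵢ·10^(Lᵢ/10) = 2.5·10^(64.9/10) + 3.6·10^(70.6/10) = 4.906e+07.
L_eq = 10·log₁₀(4.906e+07/6.1) = 69.05 dB(A).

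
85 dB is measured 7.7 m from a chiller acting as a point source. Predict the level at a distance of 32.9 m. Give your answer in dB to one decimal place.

72.4 dB

Spherical spreading from a point source gives a 20·log₁₀(r₂/r₁) drop.
L₂ = 85 − 20·log₁₀(32.9/7.7) = 85 − 12.614 = 72.39 dB.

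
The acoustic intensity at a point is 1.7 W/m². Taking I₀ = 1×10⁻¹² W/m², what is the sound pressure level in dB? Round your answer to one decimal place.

122.3 dB

I/I₀ = 1.7/10⁻¹² = 1.7×10^12, and L = 10·log₁₀(I/I₀).
L = 10·(0.2304 + 12) = 122.30 dB.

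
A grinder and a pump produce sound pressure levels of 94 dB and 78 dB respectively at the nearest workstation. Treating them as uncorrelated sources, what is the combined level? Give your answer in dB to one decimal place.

94.1 dB

For uncorrelated sources the intensities add, so convert each level to linear form, sum, and take 10·log₁₀ of the total.
Σ 10^(L/10) = 10^(94/10) + 10^(78/10) = 2.575e+09.
L_total = 10·log₁₀(2.575e+09) = 94.11 dB.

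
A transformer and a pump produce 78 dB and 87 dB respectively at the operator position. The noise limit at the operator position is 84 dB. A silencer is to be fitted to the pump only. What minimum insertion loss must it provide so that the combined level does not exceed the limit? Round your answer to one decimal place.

Fixed contribution from the other source: Σ 10^(L/10) = 10^(78/10) = 6.310e+07 (78.00 dB).
To meet 84 dB overall, the treated pump may contribute at most 10^(84/10) − 6.310e+07 = 1.881e+08, i.e. 82.74 dB.
So the pump must be reduced from 87 to 82.74 dB: IL = 4.26 dB.

4.3 dB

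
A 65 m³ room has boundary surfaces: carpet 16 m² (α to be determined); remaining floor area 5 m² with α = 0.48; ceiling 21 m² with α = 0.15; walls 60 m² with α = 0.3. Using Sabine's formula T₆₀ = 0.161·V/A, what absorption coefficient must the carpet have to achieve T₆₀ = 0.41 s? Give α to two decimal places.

0.12

A = 0.161·V/T₆₀ = 0.161·65/0.41 = 25.52 m² sabins.
Absorption from the other surfaces = 5·0.48 + 21·0.15 + 60·0.3 = 23.55 m², so the carpet must supply 1.97 m² over 16 m².
α = 1.97/16 = 0.123.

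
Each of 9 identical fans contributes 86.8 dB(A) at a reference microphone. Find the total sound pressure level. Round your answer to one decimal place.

With 9 equal, uncorrelated contributions the intensity is 9× that of one unit, giving a rise of 10·log₁₀ 9.
L_total = 86.8 + 10·log₁₀(9) = 86.8 + 9.542 = 96.34 dB(A).

96.3 dB(A)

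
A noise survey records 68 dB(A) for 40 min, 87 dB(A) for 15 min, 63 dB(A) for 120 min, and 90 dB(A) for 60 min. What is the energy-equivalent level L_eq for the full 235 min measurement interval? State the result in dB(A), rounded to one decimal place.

84.6 dB(A)

Weight each interval's intensity by its duration and average over T = 235 min:
Σ tᵢ·10^(Lᵢ/10) = 40·10^(68/10) + 15·10^(87/10) + 120·10^(63/10) + 60·10^(90/10) = 6.801e+10.
L_eq = 10·log₁₀(6.801e+10/235) = 84.62 dB(A).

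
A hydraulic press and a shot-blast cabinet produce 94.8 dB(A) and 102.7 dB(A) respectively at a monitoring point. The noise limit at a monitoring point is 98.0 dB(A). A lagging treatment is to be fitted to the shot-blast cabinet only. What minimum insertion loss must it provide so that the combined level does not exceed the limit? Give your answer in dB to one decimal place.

7.5 dB

Everything except the shot-blast cabinet sums to 10^(94.8/10) = 3.020e+09 in linear terms, 94.80 dB(A).
To meet 98.0 dB(A) overall, the treated shot-blast cabinet may contribute at most 10^(98.0/10) − 3.020e+09 = 3.290e+09, i.e. 95.17 dB(A).
So the shot-blast cabinet must be reduced from 102.7 to 95.17 dB(A): IL = 7.53 dB.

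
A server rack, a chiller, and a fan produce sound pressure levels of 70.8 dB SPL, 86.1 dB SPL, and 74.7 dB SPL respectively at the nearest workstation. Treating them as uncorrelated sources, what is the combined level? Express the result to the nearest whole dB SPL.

87 dB SPL

Incoherent sources combine by intensity addition: L_total = 10·log₁₀(Σ 10^(L_i/10)).
Σ 10^(L/10) = 10^(70.8/10) + 10^(86.1/10) + 10^(74.7/10) = 4.489e+08.
L_total = 10·log₁₀(4.489e+08) = 86.52 dB SPL.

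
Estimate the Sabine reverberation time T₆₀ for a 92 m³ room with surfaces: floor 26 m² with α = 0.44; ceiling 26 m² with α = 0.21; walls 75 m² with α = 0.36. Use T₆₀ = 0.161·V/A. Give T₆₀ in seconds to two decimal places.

0.34 s

Summing Sᵢαᵢ: 26·0.44 + 26·0.21 + 75·0.36 = 43.90 m².
T₆₀ = 0.161 × 92 / 43.90 = 0.337 s.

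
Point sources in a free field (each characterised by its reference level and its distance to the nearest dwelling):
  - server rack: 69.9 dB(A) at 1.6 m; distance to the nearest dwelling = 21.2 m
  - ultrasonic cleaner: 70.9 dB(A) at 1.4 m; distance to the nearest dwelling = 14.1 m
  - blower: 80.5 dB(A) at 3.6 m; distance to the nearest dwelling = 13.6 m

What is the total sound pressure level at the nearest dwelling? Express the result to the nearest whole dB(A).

Apply inverse-square spreading to bring every level to the receiver, then sum 10^(L/10).
server rack: 69.9 − 20·log₁₀(21.2/1.6) = 69.9 − 22.44 = 47.46 dB(A).
ultrasonic cleaner: 70.9 − 20·log₁₀(14.1/1.4) = 70.9 − 20.06 = 50.84 dB(A).
blower: 80.5 − 20·log₁₀(13.6/3.6) = 80.5 − 11.54 = 68.96 dB(A).
Σ 10^(L/10) = 8.039e+06 → L_total = 10·log₁₀(8.039e+06) = 69.05 dB(A).

69 dB(A)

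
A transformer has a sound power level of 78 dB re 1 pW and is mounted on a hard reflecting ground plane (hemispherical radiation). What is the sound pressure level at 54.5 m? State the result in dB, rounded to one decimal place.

The power spreads over a hemisphere of area 2π·r², so L_p = L_w − 10·log₁₀(2π·r²).
2π·r² = 1.866e+04 m², 10·log₁₀ of that is 42.710 dB.
L_p = 78 − 42.710 = 35.29 dB.

35.3 dB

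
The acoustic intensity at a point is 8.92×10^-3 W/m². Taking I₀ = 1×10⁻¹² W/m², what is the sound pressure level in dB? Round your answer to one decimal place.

Dividing by I₀ shifts the exponent by 12: I/I₀ = 8.92×10^9.
L = 10·(0.9504 + 9) = 99.50 dB.

99.5 dB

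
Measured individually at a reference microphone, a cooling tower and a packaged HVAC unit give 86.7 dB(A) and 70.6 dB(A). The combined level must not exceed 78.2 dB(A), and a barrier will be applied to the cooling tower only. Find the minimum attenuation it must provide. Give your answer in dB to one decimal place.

Fixed contribution from the other source: Σ 10^(L/10) = 10^(70.6/10) = 1.148e+07 (70.60 dB(A)).
The limit corresponds to 10^(78.2/10) = 6.607e+07; subtracting the fixed part leaves 5.459e+07 for the cooling tower, i.e. 77.37 dB(A).
Required insertion loss = 86.7 − 77.37 = 9.33 dB.

9.3 dB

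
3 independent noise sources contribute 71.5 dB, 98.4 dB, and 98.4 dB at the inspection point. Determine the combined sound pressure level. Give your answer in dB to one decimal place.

For uncorrelated sources the intensities add, so convert each level to linear form, sum, and take 10·log₁₀ of the total.
Σ 10^(L/10) = 10^(71.5/10) + 10^(98.4/10) + 10^(98.4/10) = 1.385e+10.
L_total = 10·log₁₀(1.385e+10) = 101.41 dB.

101.4 dB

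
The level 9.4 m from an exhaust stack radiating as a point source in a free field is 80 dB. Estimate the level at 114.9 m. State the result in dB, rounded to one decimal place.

58.3 dB

Point-source attenuation: ΔL = 20·log₁₀(r₂/r₁) = 20·log₁₀(114.9/9.4) = 21.744 dB.
L₂ = 80 − 20·log₁₀(114.9/9.4) = 80 − 21.744 = 58.26 dB.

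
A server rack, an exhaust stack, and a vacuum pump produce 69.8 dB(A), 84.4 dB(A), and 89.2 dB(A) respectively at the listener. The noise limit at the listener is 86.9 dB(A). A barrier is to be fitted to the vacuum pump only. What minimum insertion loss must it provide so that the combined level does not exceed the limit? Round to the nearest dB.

Everything except the vacuum pump sums to 10^(69.8/10) + 10^(84.4/10) = 2.850e+08 in linear terms, 84.55 dB(A).
To meet 86.9 dB(A) overall, the treated vacuum pump may contribute at most 10^(86.9/10) − 2.850e+08 = 2.048e+08, i.e. 83.11 dB(A).
So the vacuum pump must be reduced from 89.2 to 83.11 dB(A): IL = 6.09 dB.

6 dB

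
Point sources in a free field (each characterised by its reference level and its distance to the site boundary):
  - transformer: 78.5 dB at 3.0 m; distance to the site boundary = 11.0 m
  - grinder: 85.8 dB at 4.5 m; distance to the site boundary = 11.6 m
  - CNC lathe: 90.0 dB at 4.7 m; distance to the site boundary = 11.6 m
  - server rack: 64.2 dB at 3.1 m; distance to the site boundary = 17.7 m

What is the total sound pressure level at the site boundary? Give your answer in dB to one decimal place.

83.6 dB

Propagate each source to the receiver with L = L_ref − 20·log₁₀(r/r_ref), then add intensities.
transformer: 78.5 − 20·log₁₀(11.0/3.0) = 78.5 − 11.29 = 67.21 dB.
grinder: 85.8 − 20·log₁₀(11.6/4.5) = 85.8 − 8.22 = 77.58 dB.
CNC lathe: 90.0 − 20·log₁₀(11.6/4.7) = 90.0 − 7.85 = 82.15 dB.
server rack: 64.2 − 20·log₁₀(17.7/3.1) = 64.2 − 15.13 = 49.07 dB.
Σ 10^(L/10) = 2.267e+08 → L_total = 10·log₁₀(2.267e+08) = 83.56 dB.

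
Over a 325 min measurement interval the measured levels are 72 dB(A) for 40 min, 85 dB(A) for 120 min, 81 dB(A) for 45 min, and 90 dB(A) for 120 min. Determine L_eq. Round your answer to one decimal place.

87.0 dB(A)

The energy average is taken in the linear domain: L_eq = 10·log₁₀[(Σ tᵢ·10^(Lᵢ/10))/T], T = 325 min.
Σ tᵢ·10^(Lᵢ/10) = 40·10^(72/10) + 120·10^(85/10) + 45·10^(81/10) + 120·10^(90/10) = 1.642e+11.
L_eq = 10·log₁₀(1.642e+11/325) = 87.04 dB(A).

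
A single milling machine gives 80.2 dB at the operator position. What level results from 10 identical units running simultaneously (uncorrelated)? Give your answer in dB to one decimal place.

90.2 dB

N identical incoherent sources raise the level by 10·log₁₀ N.
L_total = 80.2 + 10·log₁₀(10) = 80.2 + 10.000 = 90.20 dB.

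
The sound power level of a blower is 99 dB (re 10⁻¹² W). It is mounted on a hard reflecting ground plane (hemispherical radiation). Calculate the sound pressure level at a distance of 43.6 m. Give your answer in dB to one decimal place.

58.2 dB

The power spreads over a hemisphere of area 2π·r², so L_p = L_w − 10·log₁₀(2π·r²).
2π·r² = 1.194e+04 m², 10·log₁₀ of that is 40.772 dB.
L_p = 99 − 40.772 = 58.23 dB.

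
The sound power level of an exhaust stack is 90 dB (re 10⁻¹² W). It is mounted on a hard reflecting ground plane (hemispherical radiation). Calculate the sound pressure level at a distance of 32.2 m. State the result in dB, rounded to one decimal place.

51.9 dB

The power spreads over a hemisphere of area 2π·r², so L_p = L_w − 10·log₁₀(2π·r²).
2π·r² = 6515 m², 10·log₁₀ of that is 38.139 dB.
L_p = 90 − 38.139 = 51.86 dB.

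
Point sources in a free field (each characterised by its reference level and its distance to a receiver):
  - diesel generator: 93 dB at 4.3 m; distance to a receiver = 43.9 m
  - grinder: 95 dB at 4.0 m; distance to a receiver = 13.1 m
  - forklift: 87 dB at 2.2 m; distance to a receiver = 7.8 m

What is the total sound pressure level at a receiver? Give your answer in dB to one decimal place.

85.5 dB

Apply inverse-square spreading to bring every level to the receiver, then sum 10^(L/10).
diesel generator: 93 − 20·log₁₀(43.9/4.3) = 93 − 20.18 = 72.82 dB.
grinder: 95 − 20·log₁₀(13.1/4.0) = 95 − 10.30 = 84.70 dB.
forklift: 87 − 20·log₁₀(7.8/2.2) = 87 − 10.99 = 76.01 dB.
Σ 10^(L/10) = 3.538e+08 → L_total = 10·log₁₀(3.538e+08) = 85.49 dB.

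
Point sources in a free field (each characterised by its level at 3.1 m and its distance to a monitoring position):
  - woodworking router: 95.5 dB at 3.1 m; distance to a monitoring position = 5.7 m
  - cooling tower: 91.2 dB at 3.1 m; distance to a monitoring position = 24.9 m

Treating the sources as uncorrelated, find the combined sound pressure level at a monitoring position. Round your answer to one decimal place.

90.3 dB

First find each source's level at the receiver (point-source: −20·log₁₀(r/r_ref)), then combine on an intensity basis.
woodworking router: 95.5 − 20·log₁₀(5.7/3.1) = 95.5 − 5.29 = 90.21 dB.
cooling tower: 91.2 − 20·log₁₀(24.9/3.1) = 91.2 − 18.10 = 73.10 dB.
Σ 10^(L/10) = 1.070e+09 → L_total = 10·log₁₀(1.070e+09) = 90.29 dB.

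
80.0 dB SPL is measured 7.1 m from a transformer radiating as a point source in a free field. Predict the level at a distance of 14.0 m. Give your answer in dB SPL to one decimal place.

Point-source attenuation: ΔL = 20·log₁₀(r₂/r₁) = 20·log₁₀(14.0/7.1) = 5.897 dB.
L₂ = 80.0 − 20·log₁₀(14.0/7.1) = 80.0 − 5.897 = 74.10 dB SPL.

74.1 dB SPL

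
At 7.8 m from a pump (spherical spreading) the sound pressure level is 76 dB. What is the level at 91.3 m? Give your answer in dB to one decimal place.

54.6 dB

For a point source, L₂ = L₁ − 20·log₁₀(r₂/r₁).
L₂ = 76 − 20·log₁₀(91.3/7.8) = 76 − 21.368 = 54.63 dB.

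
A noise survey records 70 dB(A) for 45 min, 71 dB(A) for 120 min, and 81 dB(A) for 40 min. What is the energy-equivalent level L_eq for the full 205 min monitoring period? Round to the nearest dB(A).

75 dB(A)

Weight each interval's intensity by its duration and average over T = 205 min:
Σ tᵢ·10^(Lᵢ/10) = 45·10^(70/10) + 120·10^(71/10) + 40·10^(81/10) = 6.996e+09.
L_eq = 10·log₁₀(6.996e+09/205) = 75.33 dB(A).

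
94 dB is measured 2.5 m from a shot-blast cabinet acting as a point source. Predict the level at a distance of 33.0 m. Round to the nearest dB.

72 dB

Point-source attenuation: ΔL = 20·log₁₀(r₂/r₁) = 20·log₁₀(33.0/2.5) = 22.411 dB.
L₂ = 94 − 20·log₁₀(33.0/2.5) = 94 − 22.411 = 71.59 dB.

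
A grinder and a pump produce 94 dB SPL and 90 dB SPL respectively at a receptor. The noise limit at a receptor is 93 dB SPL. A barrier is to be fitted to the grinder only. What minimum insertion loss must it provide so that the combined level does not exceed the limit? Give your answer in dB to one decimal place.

4.0 dB

Fixed contribution from the other source: Σ 10^(L/10) = 10^(90/10) = 1.000e+09 (90.00 dB SPL).
To meet 93 dB SPL overall, the treated grinder may contribute at most 10^(93/10) − 1.000e+09 = 9.953e+08, i.e. 89.98 dB SPL.
So the grinder must be reduced from 94 to 89.98 dB SPL: IL = 4.02 dB.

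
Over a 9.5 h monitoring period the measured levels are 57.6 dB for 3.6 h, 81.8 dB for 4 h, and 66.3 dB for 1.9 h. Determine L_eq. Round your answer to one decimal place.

78.1 dB

Weight each interval's intensity by its duration and average over T = 9.5 h:
Σ tᵢ·10^(Lᵢ/10) = 3.6·10^(57.6/10) + 4·10^(81.8/10) + 1.9·10^(66.3/10) = 6.156e+08.
L_eq = 10·log₁₀(6.156e+08/9.5) = 78.12 dB.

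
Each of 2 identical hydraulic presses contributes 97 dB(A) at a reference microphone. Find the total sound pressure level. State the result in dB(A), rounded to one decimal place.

100.0 dB(A)

L_total = L₁ + 10·log₁₀ N for N identical incoherent sources.
L_total = 97 + 10·log₁₀(2) = 97 + 3.010 = 100.01 dB(A).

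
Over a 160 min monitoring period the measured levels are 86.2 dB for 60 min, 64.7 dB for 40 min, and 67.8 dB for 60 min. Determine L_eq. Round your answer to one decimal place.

82.0 dB

L_eq = 10·log₁₀[(1/T)·Σ tᵢ·10^(Lᵢ/10)] with T = 160 min.
Σ tᵢ·10^(Lᵢ/10) = 60·10^(86.2/10) + 40·10^(64.7/10) + 60·10^(67.8/10) = 2.549e+10.
L_eq = 10·log₁₀(2.549e+10/160) = 82.02 dB.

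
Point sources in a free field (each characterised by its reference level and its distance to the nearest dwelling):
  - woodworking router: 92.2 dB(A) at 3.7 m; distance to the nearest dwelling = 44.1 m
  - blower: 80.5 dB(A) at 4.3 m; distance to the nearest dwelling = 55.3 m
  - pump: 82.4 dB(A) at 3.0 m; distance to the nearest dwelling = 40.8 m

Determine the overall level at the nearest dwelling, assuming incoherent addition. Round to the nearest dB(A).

Propagate each source to the receiver with L = L_ref − 20·log₁₀(r/r_ref), then add intensities.
woodworking router: 92.2 − 20·log₁₀(44.1/3.7) = 92.2 − 21.52 = 70.68 dB(A).
blower: 80.5 − 20·log₁₀(55.3/4.3) = 80.5 − 22.19 = 58.31 dB(A).
pump: 82.4 − 20·log₁₀(40.8/3.0) = 82.4 − 22.67 = 59.73 dB(A).
Σ 10^(L/10) = 1.330e+07 → L_total = 10·log₁₀(1.330e+07) = 71.24 dB(A).

71 dB(A)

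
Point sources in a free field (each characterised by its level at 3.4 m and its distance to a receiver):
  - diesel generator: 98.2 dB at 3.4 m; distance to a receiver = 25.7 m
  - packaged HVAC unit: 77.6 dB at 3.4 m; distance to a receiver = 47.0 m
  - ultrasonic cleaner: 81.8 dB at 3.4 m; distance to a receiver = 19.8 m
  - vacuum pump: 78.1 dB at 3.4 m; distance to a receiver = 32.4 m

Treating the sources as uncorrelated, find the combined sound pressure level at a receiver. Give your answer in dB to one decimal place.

Propagate each source to the receiver with L = L_ref − 20·log₁₀(r/r_ref), then add intensities.
diesel generator: 98.2 − 20·log₁₀(25.7/3.4) = 98.2 − 17.57 = 80.63 dB.
packaged HVAC unit: 77.6 − 20·log₁₀(47.0/3.4) = 77.6 − 22.81 = 54.79 dB.
ultrasonic cleaner: 81.8 − 20·log₁₀(19.8/3.4) = 81.8 − 15.30 = 66.50 dB.
vacuum pump: 78.1 − 20·log₁₀(32.4/3.4) = 78.1 − 19.58 = 58.52 dB.
Σ 10^(L/10) = 1.211e+08 → L_total = 10·log₁₀(1.211e+08) = 80.83 dB.

80.8 dB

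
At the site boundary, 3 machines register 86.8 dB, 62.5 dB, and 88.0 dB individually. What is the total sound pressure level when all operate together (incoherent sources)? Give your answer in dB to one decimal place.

90.5 dB

For uncorrelated sources the intensities add, so convert each level to linear form, sum, and take 10·log₁₀ of the total.
Σ 10^(L/10) = 10^(86.8/10) + 10^(62.5/10) + 10^(88.0/10) = 1.111e+09.
L_total = 10·log₁₀(1.111e+09) = 90.46 dB.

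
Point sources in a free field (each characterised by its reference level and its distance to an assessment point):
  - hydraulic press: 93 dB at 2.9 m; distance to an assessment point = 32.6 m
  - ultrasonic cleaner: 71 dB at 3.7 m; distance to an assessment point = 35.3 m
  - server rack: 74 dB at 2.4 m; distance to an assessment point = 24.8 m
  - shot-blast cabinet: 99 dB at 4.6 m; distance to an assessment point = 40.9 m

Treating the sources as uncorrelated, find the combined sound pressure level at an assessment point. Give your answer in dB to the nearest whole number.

81 dB

First find each source's level at the receiver (point-source: −20·log₁₀(r/r_ref)), then combine on an intensity basis.
hydraulic press: 93 − 20·log₁₀(32.6/2.9) = 93 − 21.02 = 71.98 dB.
ultrasonic cleaner: 71 − 20·log₁₀(35.3/3.7) = 71 − 19.59 = 51.41 dB.
server rack: 74 − 20·log₁₀(24.8/2.4) = 74 − 20.28 = 53.72 dB.
shot-blast cabinet: 99 − 20·log₁₀(40.9/4.6) = 99 − 18.98 = 80.02 dB.
Σ 10^(L/10) = 1.166e+08 → L_total = 10·log₁₀(1.166e+08) = 80.67 dB.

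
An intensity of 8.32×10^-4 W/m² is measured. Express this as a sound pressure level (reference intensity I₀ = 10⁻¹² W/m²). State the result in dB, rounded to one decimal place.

I/I₀ = 8.32×10^-4/10⁻¹² = 8.32×10^8, and L = 10·log₁₀(I/I₀).
L = 10·(0.9201 + 8) = 89.20 dB.

89.2 dB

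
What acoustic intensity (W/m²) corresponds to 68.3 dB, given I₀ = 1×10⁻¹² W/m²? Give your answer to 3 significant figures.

6.76e-06 W/m²

I/I₀ = 10^(68.3/10) = 6.761e+06, so I = 6.761e+06 × 10⁻¹² W/m².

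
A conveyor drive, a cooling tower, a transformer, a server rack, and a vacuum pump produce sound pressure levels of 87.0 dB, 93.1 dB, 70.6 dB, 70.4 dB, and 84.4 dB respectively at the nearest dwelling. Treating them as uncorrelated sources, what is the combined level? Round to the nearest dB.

95 dB

For uncorrelated sources the intensities add, so convert each level to linear form, sum, and take 10·log₁₀ of the total.
Σ 10^(L/10) = 10^(87.0/10) + 10^(93.1/10) + 10^(70.6/10) + 10^(70.4/10) + 10^(84.4/10) = 2.841e+09.
L_total = 10·log₁₀(2.841e+09) = 94.53 dB.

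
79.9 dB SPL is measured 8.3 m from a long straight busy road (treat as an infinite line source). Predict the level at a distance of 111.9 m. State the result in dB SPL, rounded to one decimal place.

68.6 dB SPL

For a line source, L₂ = L₁ − 10·log₁₀(r₂/r₁).
L₂ = 79.9 − 10·log₁₀(111.9/8.3) = 79.9 − 11.298 = 68.60 dB SPL.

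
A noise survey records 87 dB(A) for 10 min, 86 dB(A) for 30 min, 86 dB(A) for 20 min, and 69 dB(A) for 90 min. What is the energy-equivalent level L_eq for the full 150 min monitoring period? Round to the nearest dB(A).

L_eq = 10·log₁₀[(1/T)·Σ tᵢ·10^(Lᵢ/10)] with T = 150 min.
Σ tᵢ·10^(Lᵢ/10) = 10·10^(87/10) + 30·10^(86/10) + 20·10^(86/10) + 90·10^(69/10) = 2.563e+10.
L_eq = 10·log₁₀(2.563e+10/150) = 82.33 dB(A).

82 dB(A)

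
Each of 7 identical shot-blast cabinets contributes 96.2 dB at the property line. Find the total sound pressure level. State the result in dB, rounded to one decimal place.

N identical incoherent sources raise the level by 10·log₁₀ N.
L_total = 96.2 + 10·log₁₀(7) = 96.2 + 8.451 = 104.65 dB.

104.7 dB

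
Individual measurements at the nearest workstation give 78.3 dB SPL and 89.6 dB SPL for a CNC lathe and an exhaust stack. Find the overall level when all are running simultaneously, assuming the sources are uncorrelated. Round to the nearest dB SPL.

90 dB SPL

Incoherent sources combine by intensity addition: L_total = 10·log₁₀(Σ 10^(L_i/10)).
Σ 10^(L/10) = 10^(78.3/10) + 10^(89.6/10) = 9.796e+08.
L_total = 10·log₁₀(9.796e+08) = 89.91 dB SPL.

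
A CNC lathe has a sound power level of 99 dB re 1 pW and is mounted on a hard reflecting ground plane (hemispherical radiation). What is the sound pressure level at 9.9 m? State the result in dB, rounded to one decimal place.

Free-field hemispherical radiation: L_p = L_w − 10·log₁₀(2π·r²), r = 9.9 m.
2π·r² = 615.8 m², 10·log₁₀ of that is 27.895 dB.
L_p = 99 − 27.895 = 71.11 dB.

71.1 dB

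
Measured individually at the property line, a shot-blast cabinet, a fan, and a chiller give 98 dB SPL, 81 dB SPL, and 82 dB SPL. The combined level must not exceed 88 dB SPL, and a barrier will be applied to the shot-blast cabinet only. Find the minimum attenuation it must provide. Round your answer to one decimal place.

Everything except the shot-blast cabinet sums to 10^(81/10) + 10^(82/10) = 2.844e+08 in linear terms, 84.54 dB SPL.
To meet 88 dB SPL overall, the treated shot-blast cabinet may contribute at most 10^(88/10) − 2.844e+08 = 3.466e+08, i.e. 85.40 dB SPL.
So the shot-blast cabinet must be reduced from 98 to 85.40 dB SPL: IL = 12.60 dB.

12.6 dB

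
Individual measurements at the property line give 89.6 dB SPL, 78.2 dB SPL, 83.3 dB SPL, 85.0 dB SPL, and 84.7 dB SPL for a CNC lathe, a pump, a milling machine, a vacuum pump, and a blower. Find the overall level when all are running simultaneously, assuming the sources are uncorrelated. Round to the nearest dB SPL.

93 dB SPL

For uncorrelated sources the intensities add, so convert each level to linear form, sum, and take 10·log₁₀ of the total.
Σ 10^(L/10) = 10^(89.6/10) + 10^(78.2/10) + 10^(83.3/10) + 10^(85.0/10) + 10^(84.7/10) = 1.803e+09.
L_total = 10·log₁₀(1.803e+09) = 92.56 dB SPL.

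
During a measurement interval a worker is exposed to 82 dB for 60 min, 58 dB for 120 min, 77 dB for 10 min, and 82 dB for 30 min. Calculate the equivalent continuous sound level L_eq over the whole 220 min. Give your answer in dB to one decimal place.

L_eq = 10·log₁₀[(1/T)·Σ tᵢ·10^(Lᵢ/10)] with T = 220 min.
Σ tᵢ·10^(Lᵢ/10) = 60·10^(82/10) + 120·10^(58/10) + 10·10^(77/10) + 30·10^(82/10) = 1.484e+10.
L_eq = 10·log₁₀(1.484e+10/220) = 78.29 dB.

78.3 dB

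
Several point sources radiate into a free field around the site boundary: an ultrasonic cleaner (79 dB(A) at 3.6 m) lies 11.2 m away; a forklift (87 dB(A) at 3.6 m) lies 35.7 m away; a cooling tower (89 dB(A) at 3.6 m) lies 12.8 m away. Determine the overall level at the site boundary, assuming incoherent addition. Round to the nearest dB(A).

79 dB(A)

Propagate each source to the receiver with L = L_ref − 20·log₁₀(r/r_ref), then add intensities.
ultrasonic cleaner: 79 − 20·log₁₀(11.2/3.6) = 79 − 9.86 = 69.14 dB(A).
forklift: 87 − 20·log₁₀(35.7/3.6) = 87 − 19.93 = 67.07 dB(A).
cooling tower: 89 − 20·log₁₀(12.8/3.6) = 89 − 11.02 = 77.98 dB(A).
Σ 10^(L/10) = 7.614e+07 → L_total = 10·log₁₀(7.614e+07) = 78.82 dB(A).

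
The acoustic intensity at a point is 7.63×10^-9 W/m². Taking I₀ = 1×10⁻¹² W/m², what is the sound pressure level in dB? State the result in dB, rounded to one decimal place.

I/I₀ = 7.63×10^-9/10⁻¹² = 7.63×10^3, and L = 10·log₁₀(I/I₀).
L = 10·(0.8825 + 3) = 38.83 dB.

38.8 dB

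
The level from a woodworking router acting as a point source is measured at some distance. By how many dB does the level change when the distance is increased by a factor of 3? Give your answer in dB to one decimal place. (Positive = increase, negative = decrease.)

With spherical spreading the level changes by −20·log₁₀(r₂/r₁).
ΔL = −20·log₁₀(3) = -9.54 dB.

-9.5 dB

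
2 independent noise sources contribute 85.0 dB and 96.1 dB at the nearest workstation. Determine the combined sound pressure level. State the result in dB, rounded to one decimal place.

Incoherent sources combine by intensity addition: L_total = 10·log₁₀(Σ 10^(L_i/10)).
Σ 10^(L/10) = 10^(85.0/10) + 10^(96.1/10) = 4.390e+09.
L_total = 10·log₁₀(4.390e+09) = 96.42 dB.

96.4 dB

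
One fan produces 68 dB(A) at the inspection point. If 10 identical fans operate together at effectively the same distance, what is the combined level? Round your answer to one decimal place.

78.0 dB(A)

N identical incoherent sources raise the level by 10·log₁₀ N.
L_total = 68 + 10·log₁₀(10) = 68 + 10.000 = 78.00 dB(A).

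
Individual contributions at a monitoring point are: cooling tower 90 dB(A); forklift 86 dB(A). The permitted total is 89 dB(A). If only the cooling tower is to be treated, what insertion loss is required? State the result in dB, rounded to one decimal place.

Everything except the cooling tower sums to 10^(86/10) = 3.981e+08 in linear terms, 86.00 dB(A).
To meet 89 dB(A) overall, the treated cooling tower may contribute at most 10^(89/10) − 3.981e+08 = 3.962e+08, i.e. 85.98 dB(A).
So the cooling tower must be reduced from 90 to 85.98 dB(A): IL = 4.02 dB.

4.0 dB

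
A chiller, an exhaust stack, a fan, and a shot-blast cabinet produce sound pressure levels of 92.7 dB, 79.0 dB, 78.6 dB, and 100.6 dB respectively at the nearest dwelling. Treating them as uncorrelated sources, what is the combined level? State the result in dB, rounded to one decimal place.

Incoherent sources combine by intensity addition: L_total = 10·log₁₀(Σ 10^(L_i/10)).
Σ 10^(L/10) = 10^(92.7/10) + 10^(79.0/10) + 10^(78.6/10) + 10^(100.6/10) = 1.350e+10.
L_total = 10·log₁₀(1.350e+10) = 101.30 dB.

101.3 dB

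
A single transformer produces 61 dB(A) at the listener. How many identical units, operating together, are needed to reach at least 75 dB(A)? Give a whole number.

26

The shortfall is 75 − 61 = 14.0 dB, and N units add 10·log₁₀ N, so need 10·log₁₀ N ≥ 14.0.
N ≥ 10^(14.0/10) = 25.119, so N = 26.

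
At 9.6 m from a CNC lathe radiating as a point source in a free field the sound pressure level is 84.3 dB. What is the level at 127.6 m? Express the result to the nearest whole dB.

For a point source, L₂ = L₁ − 20·log₁₀(r₂/r₁).
L₂ = 84.3 − 20·log₁₀(127.6/9.6) = 84.3 − 22.472 = 61.83 dB.

62 dB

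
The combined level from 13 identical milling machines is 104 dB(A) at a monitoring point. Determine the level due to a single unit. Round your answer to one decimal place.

For N identical incoherent sources L_total = L₁ + 10·log₁₀ N, so L₁ = 104 − 10·log₁₀(13) = 104 − 11.139.

92.9 dB(A)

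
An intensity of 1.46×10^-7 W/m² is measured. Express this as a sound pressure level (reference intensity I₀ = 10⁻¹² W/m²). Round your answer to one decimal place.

L = 10·log₁₀(I/I₀) = 10·log₁₀(1.46×10^-7/10⁻¹²) = 10·log₁₀(1.46×10^5).
L = 10·(0.1644 + 5) = 51.64 dB.

51.6 dB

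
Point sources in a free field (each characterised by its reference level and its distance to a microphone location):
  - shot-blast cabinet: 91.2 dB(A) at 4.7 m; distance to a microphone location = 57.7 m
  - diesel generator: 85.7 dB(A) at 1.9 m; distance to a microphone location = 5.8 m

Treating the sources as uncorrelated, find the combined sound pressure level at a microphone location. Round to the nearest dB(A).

Propagate each source to the receiver with L = L_ref − 20·log₁₀(r/r_ref), then add intensities.
shot-blast cabinet: 91.2 − 20·log₁₀(57.7/4.7) = 91.2 − 21.78 = 69.42 dB(A).
diesel generator: 85.7 − 20·log₁₀(5.8/1.9) = 85.7 − 9.69 = 76.01 dB(A).
Σ 10^(L/10) = 4.862e+07 → L_total = 10·log₁₀(4.862e+07) = 76.87 dB(A).

77 dB(A)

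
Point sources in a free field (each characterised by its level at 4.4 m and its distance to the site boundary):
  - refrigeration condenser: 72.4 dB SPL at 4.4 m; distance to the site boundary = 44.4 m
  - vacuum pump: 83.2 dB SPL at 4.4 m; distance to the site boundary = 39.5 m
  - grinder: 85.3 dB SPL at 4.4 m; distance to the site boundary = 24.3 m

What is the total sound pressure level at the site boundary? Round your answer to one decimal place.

Propagate each source to the receiver with L = L_ref − 20·log₁₀(r/r_ref), then add intensities.
refrigeration condenser: 72.4 − 20·log₁₀(44.4/4.4) = 72.4 − 20.08 = 52.32 dB SPL.
vacuum pump: 83.2 − 20·log₁₀(39.5/4.4) = 83.2 − 19.06 = 64.14 dB SPL.
grinder: 85.3 − 20·log₁₀(24.3/4.4) = 85.3 − 14.84 = 70.46 dB SPL.
Σ 10^(L/10) = 1.387e+07 → L_total = 10·log₁₀(1.387e+07) = 71.42 dB SPL.

71.4 dB SPL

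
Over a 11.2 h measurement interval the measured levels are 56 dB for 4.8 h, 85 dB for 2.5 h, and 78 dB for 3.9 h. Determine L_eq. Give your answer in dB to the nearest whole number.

80 dB

Weight each interval's intensity by its duration and average over T = 11.2 h:
Σ tᵢ·10^(Lᵢ/10) = 4.8·10^(56/10) + 2.5·10^(85/10) + 3.9·10^(78/10) = 1.039e+09.
L_eq = 10·log₁₀(1.039e+09/11.2) = 79.67 dB.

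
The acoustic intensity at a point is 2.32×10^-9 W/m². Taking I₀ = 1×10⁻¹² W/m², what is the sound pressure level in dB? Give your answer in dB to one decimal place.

Dividing by I₀ shifts the exponent by 12: I/I₀ = 2.32×10^3.
L = 10·(0.3655 + 3) = 33.65 dB.

33.7 dB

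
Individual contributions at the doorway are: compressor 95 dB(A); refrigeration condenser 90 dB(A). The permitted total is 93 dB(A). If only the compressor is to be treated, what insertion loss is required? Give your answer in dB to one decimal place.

Everything except the compressor sums to 10^(90/10) = 1.000e+09 in linear terms, 90.00 dB(A).
The limit corresponds to 10^(93/10) = 1.995e+09; subtracting the fixed part leaves 9.953e+08 for the compressor, i.e. 89.98 dB(A).
Required insertion loss = 95 − 89.98 = 5.02 dB.

5.0 dB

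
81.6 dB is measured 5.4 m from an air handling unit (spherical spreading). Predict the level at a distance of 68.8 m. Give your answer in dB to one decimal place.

59.5 dB

For a point source, L₂ = L₁ − 20·log₁₀(r₂/r₁).
L₂ = 81.6 − 20·log₁₀(68.8/5.4) = 81.6 − 22.104 = 59.50 dB.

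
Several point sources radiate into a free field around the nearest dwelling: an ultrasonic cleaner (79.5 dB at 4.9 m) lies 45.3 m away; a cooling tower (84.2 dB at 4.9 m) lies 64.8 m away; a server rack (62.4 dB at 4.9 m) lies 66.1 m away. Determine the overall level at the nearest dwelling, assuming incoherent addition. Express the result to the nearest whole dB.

Propagate each source to the receiver with L = L_ref − 20·log₁₀(r/r_ref), then add intensities.
ultrasonic cleaner: 79.5 − 20·log₁₀(45.3/4.9) = 79.5 − 19.32 = 60.18 dB.
cooling tower: 84.2 − 20·log₁₀(64.8/4.9) = 84.2 − 22.43 = 61.77 dB.
server rack: 62.4 − 20·log₁₀(66.1/4.9) = 62.4 − 22.60 = 39.80 dB.
Σ 10^(L/10) = 2.556e+06 → L_total = 10·log₁₀(2.556e+06) = 64.08 dB.

64 dB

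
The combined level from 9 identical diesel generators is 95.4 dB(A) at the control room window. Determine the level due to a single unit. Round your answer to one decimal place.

85.9 dB(A)

For N identical incoherent sources L_total = L₁ + 10·log₁₀ N, so L₁ = 95.4 − 10·log₁₀(9) = 95.4 − 9.542.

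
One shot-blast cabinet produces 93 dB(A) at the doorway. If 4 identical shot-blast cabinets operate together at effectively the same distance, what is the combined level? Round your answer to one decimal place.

99.0 dB(A)

L_total = L₁ + 10·log₁₀ N for N identical incoherent sources.
L_total = 93 + 10·log₁₀(4) = 93 + 6.021 = 99.02 dB(A).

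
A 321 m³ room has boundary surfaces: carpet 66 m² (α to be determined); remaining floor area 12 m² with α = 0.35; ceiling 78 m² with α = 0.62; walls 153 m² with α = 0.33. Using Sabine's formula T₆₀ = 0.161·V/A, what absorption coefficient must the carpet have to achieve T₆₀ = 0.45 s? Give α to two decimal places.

0.18

A = 0.161·V/T₆₀ = 0.161·321/0.45 = 114.85 m² sabins.
Absorption from the other surfaces = 12·0.35 + 78·0.62 + 153·0.33 = 103.05 m², so the carpet must supply 11.80 m² over 66 m².
α = 11.80/66 = 0.179.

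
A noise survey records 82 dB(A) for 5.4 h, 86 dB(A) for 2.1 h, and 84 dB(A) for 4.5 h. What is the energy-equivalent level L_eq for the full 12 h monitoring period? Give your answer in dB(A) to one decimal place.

L_eq = 10·log₁₀[(1/T)·Σ tᵢ·10^(Lᵢ/10)] with T = 12 h.
Σ tᵢ·10^(Lᵢ/10) = 5.4·10^(82/10) + 2.1·10^(86/10) + 4.5·10^(84/10) = 2.822e+09.
L_eq = 10·log₁₀(2.822e+09/12) = 83.71 dB(A).

83.7 dB(A)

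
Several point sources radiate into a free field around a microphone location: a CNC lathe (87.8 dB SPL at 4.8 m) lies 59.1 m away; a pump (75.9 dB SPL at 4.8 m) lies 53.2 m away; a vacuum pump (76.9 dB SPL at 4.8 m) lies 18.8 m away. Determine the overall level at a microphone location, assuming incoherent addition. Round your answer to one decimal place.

Apply inverse-square spreading to bring every level to the receiver, then sum 10^(L/10).
CNC lathe: 87.8 − 20·log₁₀(59.1/4.8) = 87.8 − 21.81 = 65.99 dB SPL.
pump: 75.9 − 20·log₁₀(53.2/4.8) = 75.9 − 20.89 = 55.01 dB SPL.
vacuum pump: 76.9 − 20·log₁₀(18.8/4.8) = 76.9 − 11.86 = 65.04 dB SPL.
Σ 10^(L/10) = 7.484e+06 → L_total = 10·log₁₀(7.484e+06) = 68.74 dB SPL.

68.7 dB SPL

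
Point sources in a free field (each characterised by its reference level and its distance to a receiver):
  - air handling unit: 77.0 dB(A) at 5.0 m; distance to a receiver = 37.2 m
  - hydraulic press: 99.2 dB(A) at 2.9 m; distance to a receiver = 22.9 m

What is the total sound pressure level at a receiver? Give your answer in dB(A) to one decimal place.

81.3 dB(A)

First find each source's level at the receiver (point-source: −20·log₁₀(r/r_ref)), then combine on an intensity basis.
air handling unit: 77.0 − 20·log₁₀(37.2/5.0) = 77.0 − 17.43 = 59.57 dB(A).
hydraulic press: 99.2 − 20·log₁₀(22.9/2.9) = 99.2 − 17.95 = 81.25 dB(A).
Σ 10^(L/10) = 1.343e+08 → L_total = 10·log₁₀(1.343e+08) = 81.28 dB(A).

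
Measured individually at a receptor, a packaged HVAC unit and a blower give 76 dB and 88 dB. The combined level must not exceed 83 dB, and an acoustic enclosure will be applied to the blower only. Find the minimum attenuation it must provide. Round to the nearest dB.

6 dB

Everything except the blower sums to 10^(76/10) = 3.981e+07 in linear terms, 76.00 dB.
The limit corresponds to 10^(83/10) = 1.995e+08; subtracting the fixed part leaves 1.597e+08 for the blower, i.e. 82.03 dB.
So the blower must be reduced from 88 to 82.03 dB: IL = 5.97 dB.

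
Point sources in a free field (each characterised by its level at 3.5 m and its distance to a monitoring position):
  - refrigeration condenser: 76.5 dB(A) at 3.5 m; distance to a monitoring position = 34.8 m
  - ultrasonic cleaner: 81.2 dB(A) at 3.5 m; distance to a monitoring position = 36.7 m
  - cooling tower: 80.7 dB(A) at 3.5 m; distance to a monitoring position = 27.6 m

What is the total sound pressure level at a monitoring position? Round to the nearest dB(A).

First find each source's level at the receiver (point-source: −20·log₁₀(r/r_ref)), then combine on an intensity basis.
refrigeration condenser: 76.5 − 20·log₁₀(34.8/3.5) = 76.5 − 19.95 = 56.55 dB(A).
ultrasonic cleaner: 81.2 − 20·log₁₀(36.7/3.5) = 81.2 − 20.41 = 60.79 dB(A).
cooling tower: 80.7 − 20·log₁₀(27.6/3.5) = 80.7 − 17.94 = 62.76 dB(A).
Σ 10^(L/10) = 3.540e+06 → L_total = 10·log₁₀(3.540e+06) = 65.49 dB(A).

65 dB(A)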